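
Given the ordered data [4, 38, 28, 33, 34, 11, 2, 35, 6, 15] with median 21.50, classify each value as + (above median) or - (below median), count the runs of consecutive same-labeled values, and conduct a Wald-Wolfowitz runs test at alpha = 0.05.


Step 1: Compute median = 21.50; label A = above, B = below.
Labels in order: BAAAABBABB  (n_A = 5, n_B = 5)
Step 2: Count runs R = 5.
Step 3: Under H0 (random ordering), E[R] = 2*n_A*n_B/(n_A+n_B) + 1 = 2*5*5/10 + 1 = 6.0000.
        Var[R] = 2*n_A*n_B*(2*n_A*n_B - n_A - n_B) / ((n_A+n_B)^2 * (n_A+n_B-1)) = 2000/900 = 2.2222.
        SD[R] = 1.4907.
Step 4: Continuity-corrected z = (R + 0.5 - E[R]) / SD[R] = (5 + 0.5 - 6.0000) / 1.4907 = -0.3354.
Step 5: Two-sided p-value via normal approximation = 2*(1 - Phi(|z|)) = 0.737316.
Step 6: alpha = 0.05. fail to reject H0.

R = 5, z = -0.3354, p = 0.737316, fail to reject H0.


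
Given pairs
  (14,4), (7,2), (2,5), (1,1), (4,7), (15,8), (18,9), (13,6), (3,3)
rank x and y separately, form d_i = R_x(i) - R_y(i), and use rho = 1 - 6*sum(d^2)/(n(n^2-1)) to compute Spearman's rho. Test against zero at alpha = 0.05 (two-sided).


Step 1: Rank x and y separately (midranks; no ties here).
rank(x): 14->7, 7->5, 2->2, 1->1, 4->4, 15->8, 18->9, 13->6, 3->3
rank(y): 4->4, 2->2, 5->5, 1->1, 7->7, 8->8, 9->9, 6->6, 3->3
Step 2: d_i = R_x(i) - R_y(i); compute d_i^2.
  (7-4)^2=9, (5-2)^2=9, (2-5)^2=9, (1-1)^2=0, (4-7)^2=9, (8-8)^2=0, (9-9)^2=0, (6-6)^2=0, (3-3)^2=0
sum(d^2) = 36.
Step 3: rho = 1 - 6*36 / (9*(9^2 - 1)) = 1 - 216/720 = 0.700000.
Step 4: Under H0, t = rho * sqrt((n-2)/(1-rho^2)) = 2.5934 ~ t(7).
Step 5: Two-sided p-value from the t-distribution with 7 df = 0.035770.
Step 6: alpha = 0.05. reject H0.

rho = 0.7000, p = 0.035770, reject H0 at alpha = 0.05.


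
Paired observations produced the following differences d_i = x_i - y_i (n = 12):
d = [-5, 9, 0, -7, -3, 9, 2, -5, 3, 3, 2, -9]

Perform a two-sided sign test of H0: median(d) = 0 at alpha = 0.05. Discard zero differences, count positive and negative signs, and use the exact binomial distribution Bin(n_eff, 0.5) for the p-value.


Step 1: Discard zero differences. Original n = 12; n_eff = number of nonzero differences = 11.
Nonzero differences (with sign): -5, +9, -7, -3, +9, +2, -5, +3, +3, +2, -9
Step 2: Count signs: positive = 6, negative = 5.
Step 3: Under H0: P(positive) = 0.5, so the number of positives S ~ Bin(11, 0.5).
Step 4: Two-sided exact p-value = sum of Bin(11,0.5) probabilities at or below the observed probability = 1.000000.
Step 5: alpha = 0.05. fail to reject H0.

n_eff = 11, pos = 6, neg = 5, p = 1.000000, fail to reject H0.


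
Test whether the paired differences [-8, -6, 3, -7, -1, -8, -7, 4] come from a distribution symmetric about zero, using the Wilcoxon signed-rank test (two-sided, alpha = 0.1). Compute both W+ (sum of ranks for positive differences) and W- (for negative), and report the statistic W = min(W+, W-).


Step 1: Drop any zero differences (none here) and take |d_i|.
|d| = [8, 6, 3, 7, 1, 8, 7, 4]
Step 2: Midrank |d_i| (ties get averaged ranks).
ranks: |8|->7.5, |6|->4, |3|->2, |7|->5.5, |1|->1, |8|->7.5, |7|->5.5, |4|->3
Step 3: Attach original signs; sum ranks with positive sign and with negative sign.
W+ = 2 + 3 = 5
W- = 7.5 + 4 + 5.5 + 1 + 7.5 + 5.5 = 31
(Check: W+ + W- = 36 should equal n(n+1)/2 = 36.)
Step 4: Test statistic W = min(W+, W-) = 5.
Step 5: Ties in |d|, so use the tie-corrected normal approximation.
        E[W] = n(n+1)/4 = 8*9/4 = 18.
        Tie groups: |d|=7 (t=2), |d|=8 (t=2); sum(t^3 - t) = 12.
        Var[W] = n(n+1)(2n+1)/24 - sum(t^3-t)/48 = 1224/24 - 12/48 = 50.75.
        z = (W - E[W]) / sqrt(Var[W]) = (5 - 18) / 7.1239 = -1.8248.
        Two-sided p = 2*Phi(z) = 0.068025.
Step 6: alpha = 0.1. reject H0.

W+ = 5, W- = 31, W = min = 5, p = 0.068025, reject H0.


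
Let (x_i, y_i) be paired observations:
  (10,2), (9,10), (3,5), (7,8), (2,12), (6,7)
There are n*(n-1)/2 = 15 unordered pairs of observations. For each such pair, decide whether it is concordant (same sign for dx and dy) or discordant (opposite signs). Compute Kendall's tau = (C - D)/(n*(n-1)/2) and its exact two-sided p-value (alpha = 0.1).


Step 1: Enumerate the 15 unordered pairs (i,j) with i<j and classify each by sign(x_j-x_i) * sign(y_j-y_i).
  (1,2):dx=-1,dy=+8->D; (1,3):dx=-7,dy=+3->D; (1,4):dx=-3,dy=+6->D; (1,5):dx=-8,dy=+10->D
  (1,6):dx=-4,dy=+5->D; (2,3):dx=-6,dy=-5->C; (2,4):dx=-2,dy=-2->C; (2,5):dx=-7,dy=+2->D
  (2,6):dx=-3,dy=-3->C; (3,4):dx=+4,dy=+3->C; (3,5):dx=-1,dy=+7->D; (3,6):dx=+3,dy=+2->C
  (4,5):dx=-5,dy=+4->D; (4,6):dx=-1,dy=-1->C; (5,6):dx=+4,dy=-5->D
Step 2: C = 6, D = 9, total pairs = 15.
Step 3: tau = (C - D)/(n(n-1)/2) = (6 - 9)/15 = -0.200000.
Step 4: Exact two-sided p-value (enumerate n! = 720 permutations of y under H0): p = 0.719444.
Step 5: alpha = 0.1. fail to reject H0.

tau_b = -0.2000 (C=6, D=9), p = 0.719444, fail to reject H0.


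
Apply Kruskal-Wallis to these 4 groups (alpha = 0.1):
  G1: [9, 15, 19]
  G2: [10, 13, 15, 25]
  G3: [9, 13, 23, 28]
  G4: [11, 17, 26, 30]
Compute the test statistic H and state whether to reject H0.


Step 1: Combine all N = 15 observations and assign midranks.
sorted (value, group, rank): (9,G1,1.5), (9,G3,1.5), (10,G2,3), (11,G4,4), (13,G2,5.5), (13,G3,5.5), (15,G1,7.5), (15,G2,7.5), (17,G4,9), (19,G1,10), (23,G3,11), (25,G2,12), (26,G4,13), (28,G3,14), (30,G4,15)
Step 2: Sum ranks within each group.
R_1 = 19 (n_1 = 3)
R_2 = 28 (n_2 = 4)
R_3 = 32 (n_3 = 4)
R_4 = 41 (n_4 = 4)
Step 3: H = 12/(N(N+1)) * sum(R_i^2/n_i) - 3(N+1)
     = 12/(15*16) * (19^2/3 + 28^2/4 + 32^2/4 + 41^2/4) - 3*16
     = 0.050000 * 992.583 - 48
     = 1.629167.
Step 4: Ties present; correction factor C = 1 - 18/(15^3 - 15) = 0.994643. Corrected H = 1.629167 / 0.994643 = 1.637941.
Step 5: Under H0, H ~ chi^2(3); p-value = 0.650818.
Step 6: alpha = 0.1. fail to reject H0.

H = 1.6379, df = 3, p = 0.650818, fail to reject H0.


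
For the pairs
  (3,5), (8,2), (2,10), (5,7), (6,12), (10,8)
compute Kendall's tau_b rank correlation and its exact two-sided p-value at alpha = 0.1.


Step 1: Enumerate the 15 unordered pairs (i,j) with i<j and classify each by sign(x_j-x_i) * sign(y_j-y_i).
  (1,2):dx=+5,dy=-3->D; (1,3):dx=-1,dy=+5->D; (1,4):dx=+2,dy=+2->C; (1,5):dx=+3,dy=+7->C
  (1,6):dx=+7,dy=+3->C; (2,3):dx=-6,dy=+8->D; (2,4):dx=-3,dy=+5->D; (2,5):dx=-2,dy=+10->D
  (2,6):dx=+2,dy=+6->C; (3,4):dx=+3,dy=-3->D; (3,5):dx=+4,dy=+2->C; (3,6):dx=+8,dy=-2->D
  (4,5):dx=+1,dy=+5->C; (4,6):dx=+5,dy=+1->C; (5,6):dx=+4,dy=-4->D
Step 2: C = 7, D = 8, total pairs = 15.
Step 3: tau = (C - D)/(n(n-1)/2) = (7 - 8)/15 = -0.066667.
Step 4: Exact two-sided p-value (enumerate n! = 720 permutations of y under H0): p = 1.000000.
Step 5: alpha = 0.1. fail to reject H0.

tau_b = -0.0667 (C=7, D=8), p = 1.000000, fail to reject H0.


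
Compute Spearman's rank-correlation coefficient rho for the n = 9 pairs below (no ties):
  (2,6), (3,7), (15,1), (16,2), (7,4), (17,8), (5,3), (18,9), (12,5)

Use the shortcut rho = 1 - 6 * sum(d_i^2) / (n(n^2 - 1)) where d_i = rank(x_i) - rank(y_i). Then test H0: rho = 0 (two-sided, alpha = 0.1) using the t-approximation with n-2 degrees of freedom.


Step 1: Rank x and y separately (midranks; no ties here).
rank(x): 2->1, 3->2, 15->6, 16->7, 7->4, 17->8, 5->3, 18->9, 12->5
rank(y): 6->6, 7->7, 1->1, 2->2, 4->4, 8->8, 3->3, 9->9, 5->5
Step 2: d_i = R_x(i) - R_y(i); compute d_i^2.
  (1-6)^2=25, (2-7)^2=25, (6-1)^2=25, (7-2)^2=25, (4-4)^2=0, (8-8)^2=0, (3-3)^2=0, (9-9)^2=0, (5-5)^2=0
sum(d^2) = 100.
Step 3: rho = 1 - 6*100 / (9*(9^2 - 1)) = 1 - 600/720 = 0.166667.
Step 4: Under H0, t = rho * sqrt((n-2)/(1-rho^2)) = 0.4472 ~ t(7).
Step 5: Two-sided p-value from the t-distribution with 7 df = 0.668231.
Step 6: alpha = 0.1. fail to reject H0.

rho = 0.1667, p = 0.668231, fail to reject H0 at alpha = 0.1.


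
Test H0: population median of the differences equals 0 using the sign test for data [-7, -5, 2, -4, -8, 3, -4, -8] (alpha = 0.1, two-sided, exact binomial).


Step 1: Discard zero differences. Original n = 8; n_eff = number of nonzero differences = 8.
Nonzero differences (with sign): -7, -5, +2, -4, -8, +3, -4, -8
Step 2: Count signs: positive = 2, negative = 6.
Step 3: Under H0: P(positive) = 0.5, so the number of positives S ~ Bin(8, 0.5).
Step 4: Two-sided exact p-value = sum of Bin(8,0.5) probabilities at or below the observed probability = 0.289062.
Step 5: alpha = 0.1. fail to reject H0.

n_eff = 8, pos = 2, neg = 6, p = 0.289062, fail to reject H0.


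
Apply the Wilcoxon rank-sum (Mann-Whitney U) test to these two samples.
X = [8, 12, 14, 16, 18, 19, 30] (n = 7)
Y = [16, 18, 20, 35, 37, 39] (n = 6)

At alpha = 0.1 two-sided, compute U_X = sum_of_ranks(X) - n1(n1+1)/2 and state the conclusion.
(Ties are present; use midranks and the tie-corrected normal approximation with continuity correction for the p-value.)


Step 1: Combine and sort all 13 observations; assign midranks.
sorted (value, group): (8,X), (12,X), (14,X), (16,X), (16,Y), (18,X), (18,Y), (19,X), (20,Y), (30,X), (35,Y), (37,Y), (39,Y)
ranks: 8->1, 12->2, 14->3, 16->4.5, 16->4.5, 18->6.5, 18->6.5, 19->8, 20->9, 30->10, 35->11, 37->12, 39->13
Step 2: Rank sum for X: R1 = 1 + 2 + 3 + 4.5 + 6.5 + 8 + 10 = 35.
Step 3: U_X = R1 - n1(n1+1)/2 = 35 - 7*8/2 = 35 - 28 = 7.
       U_Y = n1*n2 - U_X = 42 - 7 = 35.
Step 4: Ties are present, so use the tie-corrected normal approximation (with continuity correction) for the p-value.
Step 5: p-value = 0.053126; compare to alpha = 0.1. reject H0.

U_X = 7, p = 0.053126, reject H0 at alpha = 0.1.


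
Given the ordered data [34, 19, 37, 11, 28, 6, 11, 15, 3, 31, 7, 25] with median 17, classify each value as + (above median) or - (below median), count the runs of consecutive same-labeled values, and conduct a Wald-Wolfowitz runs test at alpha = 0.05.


Step 1: Compute median = 17; label A = above, B = below.
Labels in order: AAABABBBBABA  (n_A = 6, n_B = 6)
Step 2: Count runs R = 7.
Step 3: Under H0 (random ordering), E[R] = 2*n_A*n_B/(n_A+n_B) + 1 = 2*6*6/12 + 1 = 7.0000.
        Var[R] = 2*n_A*n_B*(2*n_A*n_B - n_A - n_B) / ((n_A+n_B)^2 * (n_A+n_B-1)) = 4320/1584 = 2.7273.
        SD[R] = 1.6514.
Step 4: R = E[R], so z = 0 with no continuity correction.
Step 5: Two-sided p-value via normal approximation = 2*(1 - Phi(|z|)) = 1.000000.
Step 6: alpha = 0.05. fail to reject H0.

R = 7, z = 0.0000, p = 1.000000, fail to reject H0.


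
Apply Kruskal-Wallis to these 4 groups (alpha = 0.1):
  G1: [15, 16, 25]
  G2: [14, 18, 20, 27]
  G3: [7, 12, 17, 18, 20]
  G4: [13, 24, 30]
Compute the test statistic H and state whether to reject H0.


Step 1: Combine all N = 15 observations and assign midranks.
sorted (value, group, rank): (7,G3,1), (12,G3,2), (13,G4,3), (14,G2,4), (15,G1,5), (16,G1,6), (17,G3,7), (18,G2,8.5), (18,G3,8.5), (20,G2,10.5), (20,G3,10.5), (24,G4,12), (25,G1,13), (27,G2,14), (30,G4,15)
Step 2: Sum ranks within each group.
R_1 = 24 (n_1 = 3)
R_2 = 37 (n_2 = 4)
R_3 = 29 (n_3 = 5)
R_4 = 30 (n_4 = 3)
Step 3: H = 12/(N(N+1)) * sum(R_i^2/n_i) - 3(N+1)
     = 12/(15*16) * (24^2/3 + 37^2/4 + 29^2/5 + 30^2/3) - 3*16
     = 0.050000 * 1002.45 - 48
     = 2.122500.
Step 4: Ties present; correction factor C = 1 - 12/(15^3 - 15) = 0.996429. Corrected H = 2.122500 / 0.996429 = 2.130108.
Step 5: Under H0, H ~ chi^2(3); p-value = 0.545846.
Step 6: alpha = 0.1. fail to reject H0.

H = 2.1301, df = 3, p = 0.545846, fail to reject H0.


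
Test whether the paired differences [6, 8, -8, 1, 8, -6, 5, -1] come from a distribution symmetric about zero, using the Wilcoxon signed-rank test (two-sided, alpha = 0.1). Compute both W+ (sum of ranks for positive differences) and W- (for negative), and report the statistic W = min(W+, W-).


Step 1: Drop any zero differences (none here) and take |d_i|.
|d| = [6, 8, 8, 1, 8, 6, 5, 1]
Step 2: Midrank |d_i| (ties get averaged ranks).
ranks: |6|->4.5, |8|->7, |8|->7, |1|->1.5, |8|->7, |6|->4.5, |5|->3, |1|->1.5
Step 3: Attach original signs; sum ranks with positive sign and with negative sign.
W+ = 4.5 + 7 + 1.5 + 7 + 3 = 23
W- = 7 + 4.5 + 1.5 = 13
(Check: W+ + W- = 36 should equal n(n+1)/2 = 36.)
Step 4: Test statistic W = min(W+, W-) = 13.
Step 5: Ties in |d|, so use the tie-corrected normal approximation.
        E[W] = n(n+1)/4 = 8*9/4 = 18.
        Tie groups: |d|=1 (t=2), |d|=6 (t=2), |d|=8 (t=3); sum(t^3 - t) = 36.
        Var[W] = n(n+1)(2n+1)/24 - sum(t^3-t)/48 = 1224/24 - 36/48 = 50.25.
        z = (W - E[W]) / sqrt(Var[W]) = (13 - 18) / 7.0887 = -0.7053.
        Two-sided p = 2*Phi(z) = 0.480595.
Step 6: alpha = 0.1. fail to reject H0.

W+ = 23, W- = 13, W = min = 13, p = 0.480595, fail to reject H0.


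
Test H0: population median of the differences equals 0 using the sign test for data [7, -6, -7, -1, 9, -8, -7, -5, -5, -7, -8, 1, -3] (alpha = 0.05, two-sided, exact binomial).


Step 1: Discard zero differences. Original n = 13; n_eff = number of nonzero differences = 13.
Nonzero differences (with sign): +7, -6, -7, -1, +9, -8, -7, -5, -5, -7, -8, +1, -3
Step 2: Count signs: positive = 3, negative = 10.
Step 3: Under H0: P(positive) = 0.5, so the number of positives S ~ Bin(13, 0.5).
Step 4: Two-sided exact p-value = sum of Bin(13,0.5) probabilities at or below the observed probability = 0.092285.
Step 5: alpha = 0.05. fail to reject H0.

n_eff = 13, pos = 3, neg = 10, p = 0.092285, fail to reject H0.


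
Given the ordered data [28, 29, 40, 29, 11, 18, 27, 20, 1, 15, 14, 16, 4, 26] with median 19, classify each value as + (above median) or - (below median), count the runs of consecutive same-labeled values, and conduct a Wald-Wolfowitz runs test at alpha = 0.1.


Step 1: Compute median = 19; label A = above, B = below.
Labels in order: AAAABBAABBBBBA  (n_A = 7, n_B = 7)
Step 2: Count runs R = 5.
Step 3: Under H0 (random ordering), E[R] = 2*n_A*n_B/(n_A+n_B) + 1 = 2*7*7/14 + 1 = 8.0000.
        Var[R] = 2*n_A*n_B*(2*n_A*n_B - n_A - n_B) / ((n_A+n_B)^2 * (n_A+n_B-1)) = 8232/2548 = 3.2308.
        SD[R] = 1.7974.
Step 4: Continuity-corrected z = (R + 0.5 - E[R]) / SD[R] = (5 + 0.5 - 8.0000) / 1.7974 = -1.3909.
Step 5: Two-sided p-value via normal approximation = 2*(1 - Phi(|z|)) = 0.164264.
Step 6: alpha = 0.1. fail to reject H0.

R = 5, z = -1.3909, p = 0.164264, fail to reject H0.


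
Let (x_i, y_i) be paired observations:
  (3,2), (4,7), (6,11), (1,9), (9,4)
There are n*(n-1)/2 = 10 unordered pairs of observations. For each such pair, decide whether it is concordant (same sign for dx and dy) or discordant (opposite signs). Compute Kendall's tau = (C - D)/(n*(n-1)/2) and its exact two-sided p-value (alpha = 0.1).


Step 1: Enumerate the 10 unordered pairs (i,j) with i<j and classify each by sign(x_j-x_i) * sign(y_j-y_i).
  (1,2):dx=+1,dy=+5->C; (1,3):dx=+3,dy=+9->C; (1,4):dx=-2,dy=+7->D; (1,5):dx=+6,dy=+2->C
  (2,3):dx=+2,dy=+4->C; (2,4):dx=-3,dy=+2->D; (2,5):dx=+5,dy=-3->D; (3,4):dx=-5,dy=-2->C
  (3,5):dx=+3,dy=-7->D; (4,5):dx=+8,dy=-5->D
Step 2: C = 5, D = 5, total pairs = 10.
Step 3: tau = (C - D)/(n(n-1)/2) = (5 - 5)/10 = 0.000000.
Step 4: Exact two-sided p-value (enumerate n! = 120 permutations of y under H0): p = 1.000000.
Step 5: alpha = 0.1. fail to reject H0.

tau_b = 0.0000 (C=5, D=5), p = 1.000000, fail to reject H0.


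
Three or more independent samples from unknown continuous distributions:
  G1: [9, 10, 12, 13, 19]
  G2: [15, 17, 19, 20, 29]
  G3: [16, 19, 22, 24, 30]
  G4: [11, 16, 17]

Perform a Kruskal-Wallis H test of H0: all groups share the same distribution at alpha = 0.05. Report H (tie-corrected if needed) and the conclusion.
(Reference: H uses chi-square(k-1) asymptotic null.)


Step 1: Combine all N = 18 observations and assign midranks.
sorted (value, group, rank): (9,G1,1), (10,G1,2), (11,G4,3), (12,G1,4), (13,G1,5), (15,G2,6), (16,G3,7.5), (16,G4,7.5), (17,G2,9.5), (17,G4,9.5), (19,G1,12), (19,G2,12), (19,G3,12), (20,G2,14), (22,G3,15), (24,G3,16), (29,G2,17), (30,G3,18)
Step 2: Sum ranks within each group.
R_1 = 24 (n_1 = 5)
R_2 = 58.5 (n_2 = 5)
R_3 = 68.5 (n_3 = 5)
R_4 = 20 (n_4 = 3)
Step 3: H = 12/(N(N+1)) * sum(R_i^2/n_i) - 3(N+1)
     = 12/(18*19) * (24^2/5 + 58.5^2/5 + 68.5^2/5 + 20^2/3) - 3*19
     = 0.035088 * 1871.43 - 57
     = 8.664327.
Step 4: Ties present; correction factor C = 1 - 36/(18^3 - 18) = 0.993808. Corrected H = 8.664327 / 0.993808 = 8.718311.
Step 5: Under H0, H ~ chi^2(3); p-value = 0.033280.
Step 6: alpha = 0.05. reject H0.

H = 8.7183, df = 3, p = 0.033280, reject H0.


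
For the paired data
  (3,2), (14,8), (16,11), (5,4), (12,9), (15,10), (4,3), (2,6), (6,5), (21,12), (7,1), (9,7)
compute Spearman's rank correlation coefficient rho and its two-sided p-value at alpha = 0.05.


Step 1: Rank x and y separately (midranks; no ties here).
rank(x): 3->2, 14->9, 16->11, 5->4, 12->8, 15->10, 4->3, 2->1, 6->5, 21->12, 7->6, 9->7
rank(y): 2->2, 8->8, 11->11, 4->4, 9->9, 10->10, 3->3, 6->6, 5->5, 12->12, 1->1, 7->7
Step 2: d_i = R_x(i) - R_y(i); compute d_i^2.
  (2-2)^2=0, (9-8)^2=1, (11-11)^2=0, (4-4)^2=0, (8-9)^2=1, (10-10)^2=0, (3-3)^2=0, (1-6)^2=25, (5-5)^2=0, (12-12)^2=0, (6-1)^2=25, (7-7)^2=0
sum(d^2) = 52.
Step 3: rho = 1 - 6*52 / (12*(12^2 - 1)) = 1 - 312/1716 = 0.818182.
Step 4: Under H0, t = rho * sqrt((n-2)/(1-rho^2)) = 4.5000 ~ t(10).
Step 5: Two-sided p-value from the t-distribution with 10 df = 0.001143.
Step 6: alpha = 0.05. reject H0.

rho = 0.8182, p = 0.001143, reject H0 at alpha = 0.05.


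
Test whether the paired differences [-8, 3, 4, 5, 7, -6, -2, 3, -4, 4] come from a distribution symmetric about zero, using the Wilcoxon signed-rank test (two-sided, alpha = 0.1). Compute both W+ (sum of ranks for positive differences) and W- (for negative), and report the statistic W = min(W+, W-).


Step 1: Drop any zero differences (none here) and take |d_i|.
|d| = [8, 3, 4, 5, 7, 6, 2, 3, 4, 4]
Step 2: Midrank |d_i| (ties get averaged ranks).
ranks: |8|->10, |3|->2.5, |4|->5, |5|->7, |7|->9, |6|->8, |2|->1, |3|->2.5, |4|->5, |4|->5
Step 3: Attach original signs; sum ranks with positive sign and with negative sign.
W+ = 2.5 + 5 + 7 + 9 + 2.5 + 5 = 31
W- = 10 + 8 + 1 + 5 = 24
(Check: W+ + W- = 55 should equal n(n+1)/2 = 55.)
Step 4: Test statistic W = min(W+, W-) = 24.
Step 5: Ties in |d|, so use the tie-corrected normal approximation.
        E[W] = n(n+1)/4 = 10*11/4 = 27.5.
        Tie groups: |d|=3 (t=2), |d|=4 (t=3); sum(t^3 - t) = 30.
        Var[W] = n(n+1)(2n+1)/24 - sum(t^3-t)/48 = 2310/24 - 30/48 = 95.625.
        z = (W - E[W]) / sqrt(Var[W]) = (24 - 27.5) / 9.7788 = -0.3579.
        Two-sided p = 2*Phi(z) = 0.720405.
Step 6: alpha = 0.1. fail to reject H0.

W+ = 31, W- = 24, W = min = 24, p = 0.720405, fail to reject H0.


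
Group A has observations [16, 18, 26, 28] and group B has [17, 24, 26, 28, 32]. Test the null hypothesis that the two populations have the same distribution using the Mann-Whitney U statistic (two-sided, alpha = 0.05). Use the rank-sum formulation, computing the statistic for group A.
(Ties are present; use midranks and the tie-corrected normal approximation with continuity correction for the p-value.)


Step 1: Combine and sort all 9 observations; assign midranks.
sorted (value, group): (16,X), (17,Y), (18,X), (24,Y), (26,X), (26,Y), (28,X), (28,Y), (32,Y)
ranks: 16->1, 17->2, 18->3, 24->4, 26->5.5, 26->5.5, 28->7.5, 28->7.5, 32->9
Step 2: Rank sum for X: R1 = 1 + 3 + 5.5 + 7.5 = 17.
Step 3: U_X = R1 - n1(n1+1)/2 = 17 - 4*5/2 = 17 - 10 = 7.
       U_Y = n1*n2 - U_X = 20 - 7 = 13.
Step 4: Ties are present, so use the tie-corrected normal approximation (with continuity correction) for the p-value.
Step 5: p-value = 0.536878; compare to alpha = 0.05. fail to reject H0.

U_X = 7, p = 0.536878, fail to reject H0 at alpha = 0.05.


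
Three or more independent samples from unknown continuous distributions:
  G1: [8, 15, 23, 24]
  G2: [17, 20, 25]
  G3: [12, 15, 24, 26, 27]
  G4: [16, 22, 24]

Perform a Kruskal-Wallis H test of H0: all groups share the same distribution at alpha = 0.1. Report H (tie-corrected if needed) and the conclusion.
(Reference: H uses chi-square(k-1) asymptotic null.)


Step 1: Combine all N = 15 observations and assign midranks.
sorted (value, group, rank): (8,G1,1), (12,G3,2), (15,G1,3.5), (15,G3,3.5), (16,G4,5), (17,G2,6), (20,G2,7), (22,G4,8), (23,G1,9), (24,G1,11), (24,G3,11), (24,G4,11), (25,G2,13), (26,G3,14), (27,G3,15)
Step 2: Sum ranks within each group.
R_1 = 24.5 (n_1 = 4)
R_2 = 26 (n_2 = 3)
R_3 = 45.5 (n_3 = 5)
R_4 = 24 (n_4 = 3)
Step 3: H = 12/(N(N+1)) * sum(R_i^2/n_i) - 3(N+1)
     = 12/(15*16) * (24.5^2/4 + 26^2/3 + 45.5^2/5 + 24^2/3) - 3*16
     = 0.050000 * 981.446 - 48
     = 1.072292.
Step 4: Ties present; correction factor C = 1 - 30/(15^3 - 15) = 0.991071. Corrected H = 1.072292 / 0.991071 = 1.081952.
Step 5: Under H0, H ~ chi^2(3); p-value = 0.781433.
Step 6: alpha = 0.1. fail to reject H0.

H = 1.0820, df = 3, p = 0.781433, fail to reject H0.


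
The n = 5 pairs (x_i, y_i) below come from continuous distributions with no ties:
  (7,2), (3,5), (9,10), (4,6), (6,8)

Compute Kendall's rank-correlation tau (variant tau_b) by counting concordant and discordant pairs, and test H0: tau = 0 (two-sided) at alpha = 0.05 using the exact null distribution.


Step 1: Enumerate the 10 unordered pairs (i,j) with i<j and classify each by sign(x_j-x_i) * sign(y_j-y_i).
  (1,2):dx=-4,dy=+3->D; (1,3):dx=+2,dy=+8->C; (1,4):dx=-3,dy=+4->D; (1,5):dx=-1,dy=+6->D
  (2,3):dx=+6,dy=+5->C; (2,4):dx=+1,dy=+1->C; (2,5):dx=+3,dy=+3->C; (3,4):dx=-5,dy=-4->C
  (3,5):dx=-3,dy=-2->C; (4,5):dx=+2,dy=+2->C
Step 2: C = 7, D = 3, total pairs = 10.
Step 3: tau = (C - D)/(n(n-1)/2) = (7 - 3)/10 = 0.400000.
Step 4: Exact two-sided p-value (enumerate n! = 120 permutations of y under H0): p = 0.483333.
Step 5: alpha = 0.05. fail to reject H0.

tau_b = 0.4000 (C=7, D=3), p = 0.483333, fail to reject H0.


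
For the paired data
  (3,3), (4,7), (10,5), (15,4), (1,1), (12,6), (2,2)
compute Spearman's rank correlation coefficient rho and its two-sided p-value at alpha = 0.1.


Step 1: Rank x and y separately (midranks; no ties here).
rank(x): 3->3, 4->4, 10->5, 15->7, 1->1, 12->6, 2->2
rank(y): 3->3, 7->7, 5->5, 4->4, 1->1, 6->6, 2->2
Step 2: d_i = R_x(i) - R_y(i); compute d_i^2.
  (3-3)^2=0, (4-7)^2=9, (5-5)^2=0, (7-4)^2=9, (1-1)^2=0, (6-6)^2=0, (2-2)^2=0
sum(d^2) = 18.
Step 3: rho = 1 - 6*18 / (7*(7^2 - 1)) = 1 - 108/336 = 0.678571.
Step 4: Under H0, t = rho * sqrt((n-2)/(1-rho^2)) = 2.0657 ~ t(5).
Step 5: Two-sided p-value from the t-distribution with 5 df = 0.093750.
Step 6: alpha = 0.1. reject H0.

rho = 0.6786, p = 0.093750, reject H0 at alpha = 0.1.


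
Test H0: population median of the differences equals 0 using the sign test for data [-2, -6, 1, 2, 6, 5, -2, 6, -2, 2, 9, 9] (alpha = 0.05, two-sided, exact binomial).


Step 1: Discard zero differences. Original n = 12; n_eff = number of nonzero differences = 12.
Nonzero differences (with sign): -2, -6, +1, +2, +6, +5, -2, +6, -2, +2, +9, +9
Step 2: Count signs: positive = 8, negative = 4.
Step 3: Under H0: P(positive) = 0.5, so the number of positives S ~ Bin(12, 0.5).
Step 4: Two-sided exact p-value = sum of Bin(12,0.5) probabilities at or below the observed probability = 0.387695.
Step 5: alpha = 0.05. fail to reject H0.

n_eff = 12, pos = 8, neg = 4, p = 0.387695, fail to reject H0.


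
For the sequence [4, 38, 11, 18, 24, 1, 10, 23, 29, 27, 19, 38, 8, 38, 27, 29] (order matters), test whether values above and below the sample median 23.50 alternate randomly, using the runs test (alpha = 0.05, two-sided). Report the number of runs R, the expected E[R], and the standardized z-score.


Step 1: Compute median = 23.50; label A = above, B = below.
Labels in order: BABBABBBAABABAAA  (n_A = 8, n_B = 8)
Step 2: Count runs R = 10.
Step 3: Under H0 (random ordering), E[R] = 2*n_A*n_B/(n_A+n_B) + 1 = 2*8*8/16 + 1 = 9.0000.
        Var[R] = 2*n_A*n_B*(2*n_A*n_B - n_A - n_B) / ((n_A+n_B)^2 * (n_A+n_B-1)) = 14336/3840 = 3.7333.
        SD[R] = 1.9322.
Step 4: Continuity-corrected z = (R - 0.5 - E[R]) / SD[R] = (10 - 0.5 - 9.0000) / 1.9322 = 0.2588.
Step 5: Two-sided p-value via normal approximation = 2*(1 - Phi(|z|)) = 0.795809.
Step 6: alpha = 0.05. fail to reject H0.

R = 10, z = 0.2588, p = 0.795809, fail to reject H0.


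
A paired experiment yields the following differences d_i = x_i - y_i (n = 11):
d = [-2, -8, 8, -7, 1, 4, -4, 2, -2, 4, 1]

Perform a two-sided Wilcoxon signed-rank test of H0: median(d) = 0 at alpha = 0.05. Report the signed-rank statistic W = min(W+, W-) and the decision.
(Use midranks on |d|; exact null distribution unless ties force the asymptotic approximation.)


Step 1: Drop any zero differences (none here) and take |d_i|.
|d| = [2, 8, 8, 7, 1, 4, 4, 2, 2, 4, 1]
Step 2: Midrank |d_i| (ties get averaged ranks).
ranks: |2|->4, |8|->10.5, |8|->10.5, |7|->9, |1|->1.5, |4|->7, |4|->7, |2|->4, |2|->4, |4|->7, |1|->1.5
Step 3: Attach original signs; sum ranks with positive sign and with negative sign.
W+ = 10.5 + 1.5 + 7 + 4 + 7 + 1.5 = 31.5
W- = 4 + 10.5 + 9 + 7 + 4 = 34.5
(Check: W+ + W- = 66 should equal n(n+1)/2 = 66.)
Step 4: Test statistic W = min(W+, W-) = 31.5.
Step 5: Ties in |d|, so use the tie-corrected normal approximation.
        E[W] = n(n+1)/4 = 11*12/4 = 33.
        Tie groups: |d|=1 (t=2), |d|=2 (t=3), |d|=4 (t=3), |d|=8 (t=2); sum(t^3 - t) = 60.
        Var[W] = n(n+1)(2n+1)/24 - sum(t^3-t)/48 = 3036/24 - 60/48 = 125.25.
        z = (W - E[W]) / sqrt(Var[W]) = (31.5 - 33) / 11.1915 = -0.1340.
        Two-sided p = 2*Phi(z) = 0.893379.
Step 6: alpha = 0.05. fail to reject H0.

W+ = 31.5, W- = 34.5, W = min = 31.5, p = 0.893379, fail to reject H0.


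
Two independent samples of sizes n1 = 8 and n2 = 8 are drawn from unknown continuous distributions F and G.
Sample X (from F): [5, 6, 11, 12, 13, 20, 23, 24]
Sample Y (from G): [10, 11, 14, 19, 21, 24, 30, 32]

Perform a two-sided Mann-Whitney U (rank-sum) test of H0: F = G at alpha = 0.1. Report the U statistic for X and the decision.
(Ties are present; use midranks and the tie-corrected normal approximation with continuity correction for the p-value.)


Step 1: Combine and sort all 16 observations; assign midranks.
sorted (value, group): (5,X), (6,X), (10,Y), (11,X), (11,Y), (12,X), (13,X), (14,Y), (19,Y), (20,X), (21,Y), (23,X), (24,X), (24,Y), (30,Y), (32,Y)
ranks: 5->1, 6->2, 10->3, 11->4.5, 11->4.5, 12->6, 13->7, 14->8, 19->9, 20->10, 21->11, 23->12, 24->13.5, 24->13.5, 30->15, 32->16
Step 2: Rank sum for X: R1 = 1 + 2 + 4.5 + 6 + 7 + 10 + 12 + 13.5 = 56.
Step 3: U_X = R1 - n1(n1+1)/2 = 56 - 8*9/2 = 56 - 36 = 20.
       U_Y = n1*n2 - U_X = 64 - 20 = 44.
Step 4: Ties are present, so use the tie-corrected normal approximation (with continuity correction) for the p-value.
Step 5: p-value = 0.226463; compare to alpha = 0.1. fail to reject H0.

U_X = 20, p = 0.226463, fail to reject H0 at alpha = 0.1.


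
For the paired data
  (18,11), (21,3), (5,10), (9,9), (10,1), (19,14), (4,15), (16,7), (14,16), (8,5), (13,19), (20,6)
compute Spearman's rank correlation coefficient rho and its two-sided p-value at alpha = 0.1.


Step 1: Rank x and y separately (midranks; no ties here).
rank(x): 18->9, 21->12, 5->2, 9->4, 10->5, 19->10, 4->1, 16->8, 14->7, 8->3, 13->6, 20->11
rank(y): 11->8, 3->2, 10->7, 9->6, 1->1, 14->9, 15->10, 7->5, 16->11, 5->3, 19->12, 6->4
Step 2: d_i = R_x(i) - R_y(i); compute d_i^2.
  (9-8)^2=1, (12-2)^2=100, (2-7)^2=25, (4-6)^2=4, (5-1)^2=16, (10-9)^2=1, (1-10)^2=81, (8-5)^2=9, (7-11)^2=16, (3-3)^2=0, (6-12)^2=36, (11-4)^2=49
sum(d^2) = 338.
Step 3: rho = 1 - 6*338 / (12*(12^2 - 1)) = 1 - 2028/1716 = -0.181818.
Step 4: Under H0, t = rho * sqrt((n-2)/(1-rho^2)) = -0.5847 ~ t(10).
Step 5: Two-sided p-value from the t-distribution with 10 df = 0.571701.
Step 6: alpha = 0.1. fail to reject H0.

rho = -0.1818, p = 0.571701, fail to reject H0 at alpha = 0.1.


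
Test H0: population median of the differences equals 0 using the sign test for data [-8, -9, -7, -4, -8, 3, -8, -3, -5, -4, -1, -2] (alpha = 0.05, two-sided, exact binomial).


Step 1: Discard zero differences. Original n = 12; n_eff = number of nonzero differences = 12.
Nonzero differences (with sign): -8, -9, -7, -4, -8, +3, -8, -3, -5, -4, -1, -2
Step 2: Count signs: positive = 1, negative = 11.
Step 3: Under H0: P(positive) = 0.5, so the number of positives S ~ Bin(12, 0.5).
Step 4: Two-sided exact p-value = sum of Bin(12,0.5) probabilities at or below the observed probability = 0.006348.
Step 5: alpha = 0.05. reject H0.

n_eff = 12, pos = 1, neg = 11, p = 0.006348, reject H0.


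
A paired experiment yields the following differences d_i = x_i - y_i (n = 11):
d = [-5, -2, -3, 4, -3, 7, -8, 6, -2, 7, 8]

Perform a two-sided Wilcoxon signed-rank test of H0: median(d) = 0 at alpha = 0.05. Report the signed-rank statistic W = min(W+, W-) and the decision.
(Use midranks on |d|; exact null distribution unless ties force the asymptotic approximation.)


Step 1: Drop any zero differences (none here) and take |d_i|.
|d| = [5, 2, 3, 4, 3, 7, 8, 6, 2, 7, 8]
Step 2: Midrank |d_i| (ties get averaged ranks).
ranks: |5|->6, |2|->1.5, |3|->3.5, |4|->5, |3|->3.5, |7|->8.5, |8|->10.5, |6|->7, |2|->1.5, |7|->8.5, |8|->10.5
Step 3: Attach original signs; sum ranks with positive sign and with negative sign.
W+ = 5 + 8.5 + 7 + 8.5 + 10.5 = 39.5
W- = 6 + 1.5 + 3.5 + 3.5 + 10.5 + 1.5 = 26.5
(Check: W+ + W- = 66 should equal n(n+1)/2 = 66.)
Step 4: Test statistic W = min(W+, W-) = 26.5.
Step 5: Ties in |d|, so use the tie-corrected normal approximation.
        E[W] = n(n+1)/4 = 11*12/4 = 33.
        Tie groups: |d|=2 (t=2), |d|=3 (t=2), |d|=7 (t=2), |d|=8 (t=2); sum(t^3 - t) = 24.
        Var[W] = n(n+1)(2n+1)/24 - sum(t^3-t)/48 = 3036/24 - 24/48 = 126.
        z = (W - E[W]) / sqrt(Var[W]) = (26.5 - 33) / 11.2250 = -0.5791.
        Two-sided p = 2*Phi(z) = 0.562545.
Step 6: alpha = 0.05. fail to reject H0.

W+ = 39.5, W- = 26.5, W = min = 26.5, p = 0.562545, fail to reject H0.


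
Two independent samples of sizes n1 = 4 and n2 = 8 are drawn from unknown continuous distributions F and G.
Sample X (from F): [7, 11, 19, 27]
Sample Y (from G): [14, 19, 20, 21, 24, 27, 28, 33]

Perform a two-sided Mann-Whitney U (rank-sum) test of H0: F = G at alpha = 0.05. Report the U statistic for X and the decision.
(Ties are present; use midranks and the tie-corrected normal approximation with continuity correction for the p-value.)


Step 1: Combine and sort all 12 observations; assign midranks.
sorted (value, group): (7,X), (11,X), (14,Y), (19,X), (19,Y), (20,Y), (21,Y), (24,Y), (27,X), (27,Y), (28,Y), (33,Y)
ranks: 7->1, 11->2, 14->3, 19->4.5, 19->4.5, 20->6, 21->7, 24->8, 27->9.5, 27->9.5, 28->11, 33->12
Step 2: Rank sum for X: R1 = 1 + 2 + 4.5 + 9.5 = 17.
Step 3: U_X = R1 - n1(n1+1)/2 = 17 - 4*5/2 = 17 - 10 = 7.
       U_Y = n1*n2 - U_X = 32 - 7 = 25.
Step 4: Ties are present, so use the tie-corrected normal approximation (with continuity correction) for the p-value.
Step 5: p-value = 0.147414; compare to alpha = 0.05. fail to reject H0.

U_X = 7, p = 0.147414, fail to reject H0 at alpha = 0.05.


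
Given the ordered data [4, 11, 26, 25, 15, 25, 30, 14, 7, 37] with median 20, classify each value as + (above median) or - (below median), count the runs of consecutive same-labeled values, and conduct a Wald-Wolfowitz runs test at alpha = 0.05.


Step 1: Compute median = 20; label A = above, B = below.
Labels in order: BBAABAABBA  (n_A = 5, n_B = 5)
Step 2: Count runs R = 6.
Step 3: Under H0 (random ordering), E[R] = 2*n_A*n_B/(n_A+n_B) + 1 = 2*5*5/10 + 1 = 6.0000.
        Var[R] = 2*n_A*n_B*(2*n_A*n_B - n_A - n_B) / ((n_A+n_B)^2 * (n_A+n_B-1)) = 2000/900 = 2.2222.
        SD[R] = 1.4907.
Step 4: R = E[R], so z = 0 with no continuity correction.
Step 5: Two-sided p-value via normal approximation = 2*(1 - Phi(|z|)) = 1.000000.
Step 6: alpha = 0.05. fail to reject H0.

R = 6, z = 0.0000, p = 1.000000, fail to reject H0.


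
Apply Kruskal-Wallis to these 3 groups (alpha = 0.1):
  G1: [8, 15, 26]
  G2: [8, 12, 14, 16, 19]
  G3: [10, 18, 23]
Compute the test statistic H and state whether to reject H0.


Step 1: Combine all N = 11 observations and assign midranks.
sorted (value, group, rank): (8,G1,1.5), (8,G2,1.5), (10,G3,3), (12,G2,4), (14,G2,5), (15,G1,6), (16,G2,7), (18,G3,8), (19,G2,9), (23,G3,10), (26,G1,11)
Step 2: Sum ranks within each group.
R_1 = 18.5 (n_1 = 3)
R_2 = 26.5 (n_2 = 5)
R_3 = 21 (n_3 = 3)
Step 3: H = 12/(N(N+1)) * sum(R_i^2/n_i) - 3(N+1)
     = 12/(11*12) * (18.5^2/3 + 26.5^2/5 + 21^2/3) - 3*12
     = 0.090909 * 401.533 - 36
     = 0.503030.
Step 4: Ties present; correction factor C = 1 - 6/(11^3 - 11) = 0.995455. Corrected H = 0.503030 / 0.995455 = 0.505327.
Step 5: Under H0, H ~ chi^2(2); p-value = 0.776729.
Step 6: alpha = 0.1. fail to reject H0.

H = 0.5053, df = 2, p = 0.776729, fail to reject H0.


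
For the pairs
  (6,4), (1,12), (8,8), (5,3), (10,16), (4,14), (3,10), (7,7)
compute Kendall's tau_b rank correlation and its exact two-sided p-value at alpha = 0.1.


Step 1: Enumerate the 28 unordered pairs (i,j) with i<j and classify each by sign(x_j-x_i) * sign(y_j-y_i).
  (1,2):dx=-5,dy=+8->D; (1,3):dx=+2,dy=+4->C; (1,4):dx=-1,dy=-1->C; (1,5):dx=+4,dy=+12->C
  (1,6):dx=-2,dy=+10->D; (1,7):dx=-3,dy=+6->D; (1,8):dx=+1,dy=+3->C; (2,3):dx=+7,dy=-4->D
  (2,4):dx=+4,dy=-9->D; (2,5):dx=+9,dy=+4->C; (2,6):dx=+3,dy=+2->C; (2,7):dx=+2,dy=-2->D
  (2,8):dx=+6,dy=-5->D; (3,4):dx=-3,dy=-5->C; (3,5):dx=+2,dy=+8->C; (3,6):dx=-4,dy=+6->D
  (3,7):dx=-5,dy=+2->D; (3,8):dx=-1,dy=-1->C; (4,5):dx=+5,dy=+13->C; (4,6):dx=-1,dy=+11->D
  (4,7):dx=-2,dy=+7->D; (4,8):dx=+2,dy=+4->C; (5,6):dx=-6,dy=-2->C; (5,7):dx=-7,dy=-6->C
  (5,8):dx=-3,dy=-9->C; (6,7):dx=-1,dy=-4->C; (6,8):dx=+3,dy=-7->D; (7,8):dx=+4,dy=-3->D
Step 2: C = 15, D = 13, total pairs = 28.
Step 3: tau = (C - D)/(n(n-1)/2) = (15 - 13)/28 = 0.071429.
Step 4: Exact two-sided p-value (enumerate n! = 40320 permutations of y under H0): p = 0.904861.
Step 5: alpha = 0.1. fail to reject H0.

tau_b = 0.0714 (C=15, D=13), p = 0.904861, fail to reject H0.


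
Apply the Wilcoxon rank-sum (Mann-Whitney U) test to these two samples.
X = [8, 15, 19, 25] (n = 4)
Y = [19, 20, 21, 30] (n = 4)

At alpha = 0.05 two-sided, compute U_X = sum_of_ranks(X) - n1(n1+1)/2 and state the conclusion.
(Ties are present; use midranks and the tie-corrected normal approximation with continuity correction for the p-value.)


Step 1: Combine and sort all 8 observations; assign midranks.
sorted (value, group): (8,X), (15,X), (19,X), (19,Y), (20,Y), (21,Y), (25,X), (30,Y)
ranks: 8->1, 15->2, 19->3.5, 19->3.5, 20->5, 21->6, 25->7, 30->8
Step 2: Rank sum for X: R1 = 1 + 2 + 3.5 + 7 = 13.5.
Step 3: U_X = R1 - n1(n1+1)/2 = 13.5 - 4*5/2 = 13.5 - 10 = 3.5.
       U_Y = n1*n2 - U_X = 16 - 3.5 = 12.5.
Step 4: Ties are present, so use the tie-corrected normal approximation (with continuity correction) for the p-value.
Step 5: p-value = 0.245383; compare to alpha = 0.05. fail to reject H0.

U_X = 3.5, p = 0.245383, fail to reject H0 at alpha = 0.05.


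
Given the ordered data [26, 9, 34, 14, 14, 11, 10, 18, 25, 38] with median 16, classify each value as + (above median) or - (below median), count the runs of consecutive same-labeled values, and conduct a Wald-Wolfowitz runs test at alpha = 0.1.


Step 1: Compute median = 16; label A = above, B = below.
Labels in order: ABABBBBAAA  (n_A = 5, n_B = 5)
Step 2: Count runs R = 5.
Step 3: Under H0 (random ordering), E[R] = 2*n_A*n_B/(n_A+n_B) + 1 = 2*5*5/10 + 1 = 6.0000.
        Var[R] = 2*n_A*n_B*(2*n_A*n_B - n_A - n_B) / ((n_A+n_B)^2 * (n_A+n_B-1)) = 2000/900 = 2.2222.
        SD[R] = 1.4907.
Step 4: Continuity-corrected z = (R + 0.5 - E[R]) / SD[R] = (5 + 0.5 - 6.0000) / 1.4907 = -0.3354.
Step 5: Two-sided p-value via normal approximation = 2*(1 - Phi(|z|)) = 0.737316.
Step 6: alpha = 0.1. fail to reject H0.

R = 5, z = -0.3354, p = 0.737316, fail to reject H0.


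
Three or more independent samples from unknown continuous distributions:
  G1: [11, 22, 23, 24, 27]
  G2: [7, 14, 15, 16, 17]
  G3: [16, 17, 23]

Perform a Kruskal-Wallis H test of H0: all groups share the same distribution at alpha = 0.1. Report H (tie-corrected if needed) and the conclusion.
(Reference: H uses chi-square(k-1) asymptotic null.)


Step 1: Combine all N = 13 observations and assign midranks.
sorted (value, group, rank): (7,G2,1), (11,G1,2), (14,G2,3), (15,G2,4), (16,G2,5.5), (16,G3,5.5), (17,G2,7.5), (17,G3,7.5), (22,G1,9), (23,G1,10.5), (23,G3,10.5), (24,G1,12), (27,G1,13)
Step 2: Sum ranks within each group.
R_1 = 46.5 (n_1 = 5)
R_2 = 21 (n_2 = 5)
R_3 = 23.5 (n_3 = 3)
Step 3: H = 12/(N(N+1)) * sum(R_i^2/n_i) - 3(N+1)
     = 12/(13*14) * (46.5^2/5 + 21^2/5 + 23.5^2/3) - 3*14
     = 0.065934 * 704.733 - 42
     = 4.465934.
Step 4: Ties present; correction factor C = 1 - 18/(13^3 - 13) = 0.991758. Corrected H = 4.465934 / 0.991758 = 4.503047.
Step 5: Under H0, H ~ chi^2(2); p-value = 0.105239.
Step 6: alpha = 0.1. fail to reject H0.

H = 4.5030, df = 2, p = 0.105239, fail to reject H0.


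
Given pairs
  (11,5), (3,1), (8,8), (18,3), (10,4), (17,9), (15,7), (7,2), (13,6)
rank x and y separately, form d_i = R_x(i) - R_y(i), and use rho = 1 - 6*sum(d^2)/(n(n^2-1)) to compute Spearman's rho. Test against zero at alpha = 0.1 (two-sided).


Step 1: Rank x and y separately (midranks; no ties here).
rank(x): 11->5, 3->1, 8->3, 18->9, 10->4, 17->8, 15->7, 7->2, 13->6
rank(y): 5->5, 1->1, 8->8, 3->3, 4->4, 9->9, 7->7, 2->2, 6->6
Step 2: d_i = R_x(i) - R_y(i); compute d_i^2.
  (5-5)^2=0, (1-1)^2=0, (3-8)^2=25, (9-3)^2=36, (4-4)^2=0, (8-9)^2=1, (7-7)^2=0, (2-2)^2=0, (6-6)^2=0
sum(d^2) = 62.
Step 3: rho = 1 - 6*62 / (9*(9^2 - 1)) = 1 - 372/720 = 0.483333.
Step 4: Under H0, t = rho * sqrt((n-2)/(1-rho^2)) = 1.4607 ~ t(7).
Step 5: Two-sided p-value from the t-distribution with 7 df = 0.187470.
Step 6: alpha = 0.1. fail to reject H0.

rho = 0.4833, p = 0.187470, fail to reject H0 at alpha = 0.1.


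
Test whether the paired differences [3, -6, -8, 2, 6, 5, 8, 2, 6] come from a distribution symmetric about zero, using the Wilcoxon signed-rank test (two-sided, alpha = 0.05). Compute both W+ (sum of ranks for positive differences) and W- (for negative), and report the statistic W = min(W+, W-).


Step 1: Drop any zero differences (none here) and take |d_i|.
|d| = [3, 6, 8, 2, 6, 5, 8, 2, 6]
Step 2: Midrank |d_i| (ties get averaged ranks).
ranks: |3|->3, |6|->6, |8|->8.5, |2|->1.5, |6|->6, |5|->4, |8|->8.5, |2|->1.5, |6|->6
Step 3: Attach original signs; sum ranks with positive sign and with negative sign.
W+ = 3 + 1.5 + 6 + 4 + 8.5 + 1.5 + 6 = 30.5
W- = 6 + 8.5 = 14.5
(Check: W+ + W- = 45 should equal n(n+1)/2 = 45.)
Step 4: Test statistic W = min(W+, W-) = 14.5.
Step 5: Ties in |d|, so use the tie-corrected normal approximation.
        E[W] = n(n+1)/4 = 9*10/4 = 22.5.
        Tie groups: |d|=2 (t=2), |d|=6 (t=3), |d|=8 (t=2); sum(t^3 - t) = 36.
        Var[W] = n(n+1)(2n+1)/24 - sum(t^3-t)/48 = 1710/24 - 36/48 = 70.5.
        z = (W - E[W]) / sqrt(Var[W]) = (14.5 - 22.5) / 8.3964 = -0.9528.
        Two-sided p = 2*Phi(z) = 0.340698.
Step 6: alpha = 0.05. fail to reject H0.

W+ = 30.5, W- = 14.5, W = min = 14.5, p = 0.340698, fail to reject H0.


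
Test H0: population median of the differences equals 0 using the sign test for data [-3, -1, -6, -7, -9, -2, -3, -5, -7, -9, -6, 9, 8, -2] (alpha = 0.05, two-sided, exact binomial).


Step 1: Discard zero differences. Original n = 14; n_eff = number of nonzero differences = 14.
Nonzero differences (with sign): -3, -1, -6, -7, -9, -2, -3, -5, -7, -9, -6, +9, +8, -2
Step 2: Count signs: positive = 2, negative = 12.
Step 3: Under H0: P(positive) = 0.5, so the number of positives S ~ Bin(14, 0.5).
Step 4: Two-sided exact p-value = sum of Bin(14,0.5) probabilities at or below the observed probability = 0.012939.
Step 5: alpha = 0.05. reject H0.

n_eff = 14, pos = 2, neg = 12, p = 0.012939, reject H0.


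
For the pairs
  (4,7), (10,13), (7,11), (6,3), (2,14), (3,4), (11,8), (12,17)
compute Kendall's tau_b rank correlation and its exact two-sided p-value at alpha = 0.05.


Step 1: Enumerate the 28 unordered pairs (i,j) with i<j and classify each by sign(x_j-x_i) * sign(y_j-y_i).
  (1,2):dx=+6,dy=+6->C; (1,3):dx=+3,dy=+4->C; (1,4):dx=+2,dy=-4->D; (1,5):dx=-2,dy=+7->D
  (1,6):dx=-1,dy=-3->C; (1,7):dx=+7,dy=+1->C; (1,8):dx=+8,dy=+10->C; (2,3):dx=-3,dy=-2->C
  (2,4):dx=-4,dy=-10->C; (2,5):dx=-8,dy=+1->D; (2,6):dx=-7,dy=-9->C; (2,7):dx=+1,dy=-5->D
  (2,8):dx=+2,dy=+4->C; (3,4):dx=-1,dy=-8->C; (3,5):dx=-5,dy=+3->D; (3,6):dx=-4,dy=-7->C
  (3,7):dx=+4,dy=-3->D; (3,8):dx=+5,dy=+6->C; (4,5):dx=-4,dy=+11->D; (4,6):dx=-3,dy=+1->D
  (4,7):dx=+5,dy=+5->C; (4,8):dx=+6,dy=+14->C; (5,6):dx=+1,dy=-10->D; (5,7):dx=+9,dy=-6->D
  (5,8):dx=+10,dy=+3->C; (6,7):dx=+8,dy=+4->C; (6,8):dx=+9,dy=+13->C; (7,8):dx=+1,dy=+9->C
Step 2: C = 18, D = 10, total pairs = 28.
Step 3: tau = (C - D)/(n(n-1)/2) = (18 - 10)/28 = 0.285714.
Step 4: Exact two-sided p-value (enumerate n! = 40320 permutations of y under H0): p = 0.398760.
Step 5: alpha = 0.05. fail to reject H0.

tau_b = 0.2857 (C=18, D=10), p = 0.398760, fail to reject H0.
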